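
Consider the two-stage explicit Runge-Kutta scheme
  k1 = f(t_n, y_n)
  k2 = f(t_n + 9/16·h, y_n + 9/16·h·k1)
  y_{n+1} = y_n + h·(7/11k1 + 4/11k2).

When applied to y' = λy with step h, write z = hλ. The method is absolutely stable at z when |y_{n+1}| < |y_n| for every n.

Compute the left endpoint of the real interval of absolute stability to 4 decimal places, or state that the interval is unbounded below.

With y'=λy (z=hλ):
  k1=λy_n ⇒ h·k1=z·y_n;  k2=λ(1+9/16z)y_n ⇒ h·k2=z(1+9/16z)y_n
  y_{n+1}/y_n = 1 + 7/11z + 4/11z(1+9/16z) = 1 + z + 9/44z²
  Hence R(z) = 1 + z + 9/44z².

Need |R(x)|<1, x<0.
x=-0.75: |R|=0.3651
R=1: x+9/44x²=0 ⇒ x=−44/9=-4.8889; min R=1−1/(4·9/44)=-0.2222>−1
Confirm numerically:
  x=-4.725: |R|=0.84161 <1
  x=-3.512: |R|=0.01089 <1
  x=-2.492: |R|=0.22176 <1
  x=-2.368: |R|=0.22103 <1
  x=-5.214: |R|=1.34673 >1
  x=-4.945: |R|=1.05676 >1
  x=-4.917: |R|=1.02827 >1
Stable set (-4.8889, 0).

z* = -4.8889.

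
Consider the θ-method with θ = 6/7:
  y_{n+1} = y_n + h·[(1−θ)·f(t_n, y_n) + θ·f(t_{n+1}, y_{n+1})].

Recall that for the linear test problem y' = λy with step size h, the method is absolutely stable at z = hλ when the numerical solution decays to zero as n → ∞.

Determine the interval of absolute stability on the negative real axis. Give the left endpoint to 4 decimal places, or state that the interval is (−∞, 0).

interval (−∞, 0).

Test eqn y'=λy, z=hλ:
  y_{n+1} = y_n + z·[1/7·y_n + 6/7·y_{n+1}] ⇒ (1 − 6/7z)y_{n+1} = (1 + 1/7z)y_n
  R(z) = (1 + 1/7z)/(1 − 6/7z).

Boundary: |R(x)|=1, x<0.
x=-0.56: |R|=0.6216
x=-2: |R|=0.2632
x=-10: |R|=0.0448
x=-100: |R|=0.1532
θ=6/7≥1/2 ⇒ |1+1/7x|<|1−6/7x| ∀x<0 ⇒ unbounded interval.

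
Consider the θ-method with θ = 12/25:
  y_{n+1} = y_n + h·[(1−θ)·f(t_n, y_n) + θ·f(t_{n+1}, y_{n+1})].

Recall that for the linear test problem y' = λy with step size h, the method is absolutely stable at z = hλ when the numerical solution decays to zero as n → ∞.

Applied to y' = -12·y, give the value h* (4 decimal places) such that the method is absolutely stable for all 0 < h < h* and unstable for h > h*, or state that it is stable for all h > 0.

With y'=λy (z=hλ):
  y_{n+1} = y_n + z·[13/25·y_n + 12/25·y_{n+1}] ⇒ (1 − 12/25z)y_{n+1} = (1 + 13/25z)y_n
  ⇒ R(z) = (1 + 13/25z)/(1 − 12/25z).

Solve |R(x)|<1 on ℝ⁻.
x=-1.63: |R|=0.0855
R=−1: 1+13/25x = −1+12/25x ⇒ -1/25x=2 ⇒ x=2/(-1/25)=-50.0000
Confirm numerically:
  x=-47.577: |R|=0.99593 <1
  x=-45.865: |R|=0.99281 <1
  x=-31.836: |R|=0.95537 <1
  x=-22.431: |R|=0.90628 <1
  x=-50.246: |R|=1.00039 >1
  x=-50.192: |R|=1.00031 >1
So |R|<1 on (-50.0000, 0).

(-50.0000,0); λ=-12 ⇒ h* = (50)/12 = 4.1667.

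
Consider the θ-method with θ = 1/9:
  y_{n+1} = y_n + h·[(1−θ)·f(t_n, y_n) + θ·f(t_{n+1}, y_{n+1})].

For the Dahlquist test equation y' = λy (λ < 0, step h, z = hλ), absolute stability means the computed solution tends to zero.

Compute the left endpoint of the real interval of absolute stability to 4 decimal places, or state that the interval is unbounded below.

Set f=λy, z=hλ:
  y_{n+1} = y_n + z·[8/9·y_n + 1/9·y_{n+1}] ⇒ (1 − 1/9z)y_{n+1} = (1 + 8/9z)y_n
  so R(z) = (1 + 8/9z)/(1 − 1/9z).

Solve |R(x)|<1 on ℝ⁻.
x=-0.53: |R|=0.4995
R=−1: 1+8/9x = −1+1/9x ⇒ -7/9x=2 ⇒ x=2/(-7/9)=-2.5714
Confirm numerically:
  x=-2.444: |R|=0.92206 <1
  x=-1.509: |R|=0.29232 <1
  x=-1.476: |R|=0.26804 <1
  x=-1.109: |R|=0.01266 <1
  x=-2.868: |R|=1.17492 >1
  x=-2.761: |R|=1.11283 >1
Interval (-2.5714, 0).

z* = -2.5714.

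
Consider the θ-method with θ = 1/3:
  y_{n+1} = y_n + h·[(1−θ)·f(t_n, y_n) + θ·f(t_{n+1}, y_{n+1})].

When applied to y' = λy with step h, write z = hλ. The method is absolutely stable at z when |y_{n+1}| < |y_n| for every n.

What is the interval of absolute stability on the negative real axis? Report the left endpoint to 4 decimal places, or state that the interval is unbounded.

With y'=λy (z=hλ):
  y_{n+1} = y_n + z·[2/3·y_n + 1/3·y_{n+1}] ⇒ (1 − 1/3z)y_{n+1} = (1 + 2/3z)y_n
  so R(z) = (1 + 2/3z)/(1 − 1/3z).

Need |R(x)|<1, x<0.
x=-1.57: |R|=0.0306
R=−1: 1+2/3x = −1+1/3x ⇒ -1/3x=2 ⇒ x=2/(-1/3)=-6.0000
Confirm numerically:
  x=-4.739: |R|=0.83706 <1
  x=-4.023: |R|=0.71850 <1
  x=-3.391: |R|=0.59177 <1
  x=-2.969: |R|=0.49221 <1
  x=-6.283: |R|=1.03049 >1
  x=-6.166: |R|=1.01811 >1
  x=-6.093: |R|=1.01023 >1
Stable set (-6.0000, 0).

(-6.0000, 0).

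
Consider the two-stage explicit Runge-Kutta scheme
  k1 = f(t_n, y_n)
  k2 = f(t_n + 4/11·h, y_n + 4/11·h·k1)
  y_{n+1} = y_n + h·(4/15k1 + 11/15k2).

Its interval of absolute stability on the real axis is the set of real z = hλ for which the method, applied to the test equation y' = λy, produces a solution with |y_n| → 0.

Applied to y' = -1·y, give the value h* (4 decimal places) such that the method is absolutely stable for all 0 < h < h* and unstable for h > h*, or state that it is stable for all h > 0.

Test eqn y'=λy, z=hλ:
  k1=λy_n ⇒ h·k1=z·y_n;  k2=λ(1+4/11z)y_n ⇒ h·k2=z(1+4/11z)y_n
  y_{n+1}/y_n = 1 + 4/15z + 11/15z(1+4/11z) = 1 + z + 4/15z²
  Hence R(z) = 1 + z + 4/15z².

Find x<0 with |R(x)|<1.
x=-0.52: |R|=0.5521
R=1: x+4/15x²=0 ⇒ x=−15/4=-3.7500; min R=1−1/(4·4/15)=0.0625>−1
Confirm numerically:
  x=-3.239: |R|=0.55863 <1
  x=-2.068: |R|=0.07243 <1
  x=-1.811: |R|=0.06359 <1
  x=-1.679: |R|=0.07274 <1
  x=-4.337: |R|=1.67889 >1
  x=-4.227: |R|=1.53767 >1
  x=-4.223: |R|=1.53266 >1
Stable set (-3.7500, 0).

(-3.7500,0); λ=-1 ⇒ h* = (15/4)/1 = 3.7500.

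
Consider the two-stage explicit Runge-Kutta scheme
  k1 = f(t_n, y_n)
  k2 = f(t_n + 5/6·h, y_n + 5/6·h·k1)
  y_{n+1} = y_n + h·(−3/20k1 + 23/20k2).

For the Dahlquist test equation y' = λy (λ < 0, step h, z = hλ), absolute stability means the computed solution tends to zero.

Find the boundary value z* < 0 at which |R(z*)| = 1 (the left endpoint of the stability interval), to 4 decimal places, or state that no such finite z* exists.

z* = -1.0435.

With y'=λy (z=hλ):
  k1=λy_n ⇒ h·k1=z·y_n;  k2=λ(1+5/6z)y_n ⇒ h·k2=z(1+5/6z)y_n
  y_{n+1}/y_n = 1 − 3/20z + 23/20z(1+5/6z) = 1 + z + 23/24z²
  Hence R(z) = 1 + z + 23/24z².

Find x<0 with |R(x)|<1.
x=-0.85: |R|=0.8424
R=1: x+23/24x²=0 ⇒ x=−24/23=-1.0435; min R=1−1/(4·23/24)=0.7391>−1
Confirm numerically:
  x=-0.935: |R|=0.90280 <1
  x=-0.903: |R|=0.87843 <1
  x=-0.805: |R|=0.81602 <1
  x=-1.335: |R|=1.37297 >1
  x=-1.298: |R|=1.31660 >1
  x=-1.284: |R|=1.29596 >1
Stable set (-1.0435, 0).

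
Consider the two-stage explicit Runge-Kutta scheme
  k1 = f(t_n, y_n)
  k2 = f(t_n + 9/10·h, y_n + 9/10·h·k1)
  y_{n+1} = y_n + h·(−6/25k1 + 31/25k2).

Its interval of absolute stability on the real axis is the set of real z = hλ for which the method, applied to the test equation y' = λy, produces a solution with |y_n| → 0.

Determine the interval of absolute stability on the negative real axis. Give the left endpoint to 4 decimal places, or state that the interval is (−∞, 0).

Test eqn y'=λy, z=hλ:
  k1=λy_n ⇒ h·k1=z·y_n;  k2=λ(1+9/10z)y_n ⇒ h·k2=z(1+9/10z)y_n
  y_{n+1}/y_n = 1 − 6/25z + 31/25z(1+9/10z) = 1 + z + 279/250z²
  so R(z) = 1 + z + 279/250z².

Solve |R(x)|<1 on ℝ⁻.
x=-0.68: |R|=0.8360
R=1: x+279/250x²=0 ⇒ x=−250/279=-0.8961; min R=1−1/(4·279/250)=0.7760>−1
Confirm numerically:
  x=-0.640: |R|=0.81711 <1
  x=-0.557: |R|=0.78924 <1
  x=-0.404: |R|=0.77815 <1
  x=-1.254: |R|=1.50093 >1
  x=-1.161: |R|=1.34328 >1
  x=-1.152: |R|=1.32905 >1
Stable set (-0.8961, 0).

(-0.8961, 0).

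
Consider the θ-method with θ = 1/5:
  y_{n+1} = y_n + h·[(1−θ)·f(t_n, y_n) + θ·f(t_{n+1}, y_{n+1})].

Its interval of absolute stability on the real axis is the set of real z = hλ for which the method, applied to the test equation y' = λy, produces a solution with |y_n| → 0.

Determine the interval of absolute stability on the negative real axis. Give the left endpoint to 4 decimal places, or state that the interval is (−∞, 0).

Test eqn y'=λy, z=hλ:
  y_{n+1} = y_n + z·[4/5·y_n + 1/5·y_{n+1}] ⇒ (1 − 1/5z)y_{n+1} = (1 + 4/5z)y_n
  ⇒ R(z) = (1 + 4/5z)/(1 − 1/5z).

Solve |R(x)|<1 on ℝ⁻.
x=-1.69: |R|=0.2631
R=−1: 1+4/5x = −1+1/5x ⇒ -3/5x=2 ⇒ x=2/(-3/5)=-3.3333
Confirm numerically:
  x=-2.486: |R|=0.66043 <1
  x=-2.246: |R|=0.54982 <1
  x=-1.776: |R|=0.31051 <1
  x=-1.638: |R|=0.23381 <1
  x=-3.653: |R|=1.11083 >1
  x=-3.593: |R|=1.09066 >1
  x=-3.367: |R|=1.01207 >1
So |R|<1 on (-3.3333, 0).

(-3.3333, 0).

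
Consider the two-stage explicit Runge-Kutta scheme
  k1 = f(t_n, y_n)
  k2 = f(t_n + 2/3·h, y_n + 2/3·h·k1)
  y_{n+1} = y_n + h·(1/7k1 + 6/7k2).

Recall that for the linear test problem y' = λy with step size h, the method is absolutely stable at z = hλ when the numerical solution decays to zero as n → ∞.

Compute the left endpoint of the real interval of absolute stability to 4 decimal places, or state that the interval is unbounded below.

On y'=λy, z=hλ:
  k1=λy_n ⇒ h·k1=z·y_n;  k2=λ(1+2/3z)y_n ⇒ h·k2=z(1+2/3z)y_n
  y_{n+1}/y_n = 1 + 1/7z + 6/7z(1+2/3z) = 1 + z + 4/7z²
  R(z) = 1 + z + 4/7z².

Need |R(x)|<1, x<0.
x=-0.85: |R|=0.5629
R=1: x+4/7x²=0 ⇒ x=−7/4=-1.7500; min R=1−1/(4·4/7)=0.5625>−1
Confirm numerically:
  x=-1.043: |R|=0.57863 <1
  x=-0.926: |R|=0.56399 <1
  x=-0.739: |R|=0.57307 <1
  x=-2.299: |R|=1.72123 >1
  x=-2.169: |R|=1.51932 >1
Interval (-1.7500, 0).

left endpoint -1.7500.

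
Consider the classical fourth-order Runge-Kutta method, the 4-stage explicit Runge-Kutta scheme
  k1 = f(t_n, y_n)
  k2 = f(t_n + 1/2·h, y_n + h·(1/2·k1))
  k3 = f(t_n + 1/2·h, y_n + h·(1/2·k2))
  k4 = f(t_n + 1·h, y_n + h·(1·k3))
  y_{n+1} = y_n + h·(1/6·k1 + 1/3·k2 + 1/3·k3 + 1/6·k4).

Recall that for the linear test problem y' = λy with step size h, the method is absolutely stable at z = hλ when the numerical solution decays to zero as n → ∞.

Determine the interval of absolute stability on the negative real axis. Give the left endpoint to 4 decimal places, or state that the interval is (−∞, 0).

(-2.7853, 0).

Set f=λy, z=hλ:
  order 4, 4-stage ⇒ R(z)=1+z+z^2/2+z^3/6+z^4/24
  (e.g. R(-1.28)=0.30152, |R|=0.30152)

Find x<0 with |R(x)|<1.
x=-1.28: |R|=0.3015
|R(-2.13)|=0.3855 |R(-1.76)|=0.2800 |R(-0.81)|=0.4474
Bisect:
  x_lo=-3.5470 |R|=2.9013  x_hi=-0.3030 |R|=0.7386
  mid=-1.92502 |R|=0.31108 →hi
  mid=-2.73601 |R|=0.92821 →hi
  mid=-3.14151 |R|=1.68402 →lo
  mid=-2.93876 |R|=1.25714 →lo
  mid=-2.83739 |R|=1.08143 →lo
  mid=-2.78670 |R|=1.00213 →lo
  mid=-2.76136 |R|=0.96451 →hi
  mid=-2.77403 |R|=0.98315 →hi
  mid=-2.78037 |R|=0.99260 →hi
  mid=-2.78353 |R|=0.99735 →hi
  ...
  [-2.78532,-2.78512] ⇒ x*=-2.7853
So |R|<1 on (-2.7853, 0).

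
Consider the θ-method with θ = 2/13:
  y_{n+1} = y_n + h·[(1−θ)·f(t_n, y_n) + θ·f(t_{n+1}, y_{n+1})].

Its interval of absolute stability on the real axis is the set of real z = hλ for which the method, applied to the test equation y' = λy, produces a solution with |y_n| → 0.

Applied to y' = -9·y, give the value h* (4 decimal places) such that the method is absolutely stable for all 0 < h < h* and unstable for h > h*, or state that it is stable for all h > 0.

(-2.8889,0); λ=-9 ⇒ h* = (26/9)/9 = 0.3210.

On y'=λy, z=hλ:
  y_{n+1} = y_n + z·[11/13·y_n + 2/13·y_{n+1}] ⇒ (1 − 2/13z)y_{n+1} = (1 + 11/13z)y_n
  R(z) = (1 + 11/13z)/(1 − 2/13z).

Boundary: |R(x)|=1, x<0.
x=-1.12: |R|=0.0446
R=−1: 1+11/13x = −1+2/13x ⇒ -9/13x=2 ⇒ x=2/(-9/13)=-2.8889
Confirm numerically:
  x=-1.799: |R|=0.40903 <1
  x=-1.737: |R|=0.37071 <1
  x=-1.421: |R|=0.16608 <1
  x=-1.163: |R|=0.01351 <1
  x=-3.484: |R|=1.26823 >1
  x=-3.267: |R|=1.17421 >1
So |R|<1 on (-2.8889, 0).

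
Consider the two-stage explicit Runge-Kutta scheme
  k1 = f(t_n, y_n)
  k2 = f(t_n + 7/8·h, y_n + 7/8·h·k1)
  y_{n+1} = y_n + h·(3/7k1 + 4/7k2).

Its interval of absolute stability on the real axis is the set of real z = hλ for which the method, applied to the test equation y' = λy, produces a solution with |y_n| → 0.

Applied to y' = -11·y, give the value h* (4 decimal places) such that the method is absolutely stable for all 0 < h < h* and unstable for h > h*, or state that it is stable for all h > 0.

Set f=λy, z=hλ:
  k1=λy_n ⇒ h·k1=z·y_n;  k2=λ(1+7/8z)y_n ⇒ h·k2=z(1+7/8z)y_n
  y_{n+1}/y_n = 1 + 3/7z + 4/7z(1+7/8z) = 1 + z + 1/2z²
  R(z) = 1 + z + 1/2z².

Find x<0 with |R(x)|<1.
x=-1.39: |R|=0.5760
R=1: x+1/2x²=0 ⇒ x=−2=-2.0000; min R=1−1/(4·1/2)=0.5000>−1
Confirm numerically:
  x=-1.676: |R|=0.72849 <1
  x=-1.521: |R|=0.63572 <1
  x=-1.026: |R|=0.50034 <1
  x=-0.899: |R|=0.50510 <1
  x=-2.514: |R|=1.64610 >1
  x=-2.387: |R|=1.46188 >1
  x=-2.072: |R|=1.07459 >1
Stable set (-2.0000, 0).

(-2.0000,0); λ=-11 ⇒ h* = (2)/11 = 0.1818.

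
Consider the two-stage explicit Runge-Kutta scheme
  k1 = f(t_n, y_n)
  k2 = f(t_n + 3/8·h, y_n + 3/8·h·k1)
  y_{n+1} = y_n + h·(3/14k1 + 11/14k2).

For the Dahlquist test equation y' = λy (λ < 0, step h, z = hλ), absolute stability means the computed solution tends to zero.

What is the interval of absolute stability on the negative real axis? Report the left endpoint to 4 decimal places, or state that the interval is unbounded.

(-3.3939, 0).

Test eqn y'=λy, z=hλ:
  k1=λy_n ⇒ h·k1=z·y_n;  k2=λ(1+3/8z)y_n ⇒ h·k2=z(1+3/8z)y_n
  y_{n+1}/y_n = 1 + 3/14z + 11/14z(1+3/8z) = 1 + z + 33/112z²
  ⇒ R(z) = 1 + z + 33/112z².

Solve |R(x)|<1 on ℝ⁻.
x=-0.32: |R|=0.7102
R=1: x+33/112x²=0 ⇒ x=−112/33=-3.3939; min R=1−1/(4·33/112)=0.1515>−1
Confirm numerically:
  x=-2.849: |R|=0.54256 <1
  x=-2.678: |R|=0.43509 <1
  x=-2.307: |R|=0.26116 <1
  x=-1.707: |R|=0.15154 <1
  x=-3.952: |R|=1.64982 >1
  x=-3.547: |R|=1.15996 >1
  x=-3.428: |R|=1.03440 >1
Stable set (-3.3939, 0).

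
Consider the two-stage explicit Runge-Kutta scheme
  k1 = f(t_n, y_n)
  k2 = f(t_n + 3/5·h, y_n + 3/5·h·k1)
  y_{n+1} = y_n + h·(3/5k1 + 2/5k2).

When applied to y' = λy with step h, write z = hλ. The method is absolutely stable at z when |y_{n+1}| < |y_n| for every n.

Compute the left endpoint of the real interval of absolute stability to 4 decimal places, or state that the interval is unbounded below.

Set f=λy, z=hλ:
  k1=λy_n ⇒ h·k1=z·y_n;  k2=λ(1+3/5z)y_n ⇒ h·k2=z(1+3/5z)y_n
  y_{n+1}/y_n = 1 + 3/5z + 2/5z(1+3/5z) = 1 + z + 6/25z²
  R(z) = 1 + z + 6/25z².

Boundary: |R(x)|=1, x<0.
x=-0.55: |R|=0.5226
R=1: x+6/25x²=0 ⇒ x=−25/6=-4.1667; min R=1−1/(4·6/25)=-0.0417>−1
Confirm numerically:
  x=-3.125: |R|=0.21875 <1
  x=-2.953: |R|=0.13985 <1
  x=-2.730: |R|=0.05870 <1
  x=-2.497: |R|=0.00060 <1
  x=-4.754: |R|=1.67012 >1
  x=-4.388: |R|=1.23309 >1
Interval (-4.1667, 0).

z* = -4.1667.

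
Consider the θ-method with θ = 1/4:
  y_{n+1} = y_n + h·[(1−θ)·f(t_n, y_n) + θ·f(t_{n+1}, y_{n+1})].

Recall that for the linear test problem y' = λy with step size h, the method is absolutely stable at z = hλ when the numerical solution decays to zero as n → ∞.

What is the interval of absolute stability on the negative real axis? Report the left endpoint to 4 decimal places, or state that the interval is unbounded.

Set f=λy, z=hλ:
  y_{n+1} = y_n + z·[3/4·y_n + 1/4·y_{n+1}] ⇒ (1 − 1/4z)y_{n+1} = (1 + 3/4z)y_n
  so R(z) = (1 + 3/4z)/(1 − 1/4z).

Need |R(x)|<1, x<0.
x=-0.99: |R|=0.2064
R=−1: 1+3/4x = −1+1/4x ⇒ -1/2x=2 ⇒ x=2/(-1/2)=-4.0000
Confirm numerically:
  x=-3.836: |R|=0.95814 <1
  x=-3.701: |R|=0.92235 <1
  x=-2.646: |R|=0.59254 <1
  x=-2.488: |R|=0.53391 <1
  x=-4.524: |R|=1.12295 >1
  x=-4.169: |R|=1.04138 >1
  x=-4.056: |R|=1.01390 >1
So |R|<1 on (-4.0000, 0).

z∈(-4.0000,0).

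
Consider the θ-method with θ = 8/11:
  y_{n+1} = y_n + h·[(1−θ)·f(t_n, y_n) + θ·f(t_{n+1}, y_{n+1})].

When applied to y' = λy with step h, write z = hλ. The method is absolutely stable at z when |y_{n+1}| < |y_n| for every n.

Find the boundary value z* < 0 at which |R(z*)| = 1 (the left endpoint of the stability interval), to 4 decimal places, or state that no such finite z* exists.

Test eqn y'=λy, z=hλ:
  y_{n+1} = y_n + z·[3/11·y_n + 8/11·y_{n+1}] ⇒ (1 − 8/11z)y_{n+1} = (1 + 3/11z)y_n
  ⇒ R(z) = (1 + 3/11z)/(1 − 8/11z).

Need |R(x)|<1, x<0.
x=-1.32: |R|=0.3265
x=-2: |R|=0.1852
x=-10: |R|=0.2088
x=-100: |R|=0.3564
θ=8/11≥1/2 ⇒ |1+3/11x|<|1−8/11x| ∀x<0 ⇒ stable on all of ℝ⁻.

interval (−∞, 0).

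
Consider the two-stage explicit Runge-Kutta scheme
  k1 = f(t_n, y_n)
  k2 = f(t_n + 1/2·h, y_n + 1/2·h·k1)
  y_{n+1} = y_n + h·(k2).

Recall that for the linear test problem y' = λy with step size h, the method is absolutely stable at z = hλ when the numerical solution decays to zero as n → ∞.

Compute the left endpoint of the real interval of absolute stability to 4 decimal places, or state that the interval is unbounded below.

Test eqn y'=λy, z=hλ:
  k1=λy_n ⇒ h·k1=z·y_n;  k2=λ(1+1/2z)y_n ⇒ h·k2=z(1+1/2z)y_n
  y_{n+1}/y_n = 1 + z(1+1/2z) = 1 + z + 1/2z²
  R(z) = 1 + z + 1/2z².

Boundary: |R(x)|=1, x<0.
x=-1.51: |R|=0.6300
R=1: x+1/2x²=0 ⇒ x=−2=-2.0000; min R=1−1/(4·1/2)=0.5000>−1
Confirm numerically:
  x=-1.733: |R|=0.76864 <1
  x=-1.308: |R|=0.54743 <1
  x=-1.259: |R|=0.53354 <1
  x=-1.004: |R|=0.50001 <1
  x=-2.156: |R|=1.16817 >1
  x=-2.049: |R|=1.05020 >1
Stable set (-2.0000, 0).

z* = -2.0000.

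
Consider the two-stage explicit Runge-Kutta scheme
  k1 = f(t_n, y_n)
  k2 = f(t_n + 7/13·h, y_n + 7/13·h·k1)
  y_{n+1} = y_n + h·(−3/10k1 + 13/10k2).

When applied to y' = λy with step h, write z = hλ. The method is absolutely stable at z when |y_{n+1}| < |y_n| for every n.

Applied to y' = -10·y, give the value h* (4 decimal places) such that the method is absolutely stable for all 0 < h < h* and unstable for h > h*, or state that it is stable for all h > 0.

Set f=λy, z=hλ:
  k1=λy_n ⇒ h·k1=z·y_n;  k2=λ(1+7/13z)y_n ⇒ h·k2=z(1+7/13z)y_n
  y_{n+1}/y_n = 1 − 3/10z + 13/10z(1+7/13z) = 1 + z + 7/10z²
  Hence R(z) = 1 + z + 7/10z².

Boundary: |R(x)|=1, x<0.
x=-0.31: |R|=0.7573
R=1: x+7/10x²=0 ⇒ x=−10/7=-1.4286; min R=1−1/(4·7/10)=0.6429>−1
Confirm numerically:
  x=-1.259: |R|=0.85056 <1
  x=-0.928: |R|=0.67483 <1
  x=-0.713: |R|=0.64286 <1
  x=-0.639: |R|=0.64682 <1
  x=-1.488: |R|=1.06190 >1
  x=-1.475: |R|=1.04794 >1
Interval (-1.4286, 0).

(-1.4286,0); λ=-10 ⇒ h* = (10/7)/10 = 0.1429.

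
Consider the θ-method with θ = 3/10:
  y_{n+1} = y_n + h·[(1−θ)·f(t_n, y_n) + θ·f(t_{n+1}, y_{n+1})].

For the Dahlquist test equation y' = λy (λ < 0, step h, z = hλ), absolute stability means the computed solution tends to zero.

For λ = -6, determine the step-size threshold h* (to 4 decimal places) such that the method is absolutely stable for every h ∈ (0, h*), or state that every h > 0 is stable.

(-5.0000,0); λ=-6 ⇒ h* = (5)/6 = 0.8333.

With y'=λy (z=hλ):
  y_{n+1} = y_n + z·[7/10·y_n + 3/10·y_{n+1}] ⇒ (1 − 3/10z)y_{n+1} = (1 + 7/10z)y_n
  ⇒ R(z) = (1 + 7/10z)/(1 − 3/10z).

Need |R(x)|<1, x<0.
x=-1.02: |R|=0.2190
R=−1: 1+7/10x = −1+3/10x ⇒ -2/5x=2 ⇒ x=2/(-2/5)=-5.0000
Confirm numerically:
  x=-4.689: |R|=0.94831 <1
  x=-4.385: |R|=0.89376 <1
  x=-4.065: |R|=0.83149 <1
  x=-2.848: |R|=0.53581 <1
  x=-5.432: |R|=1.06571 >1
  x=-5.427: |R|=1.06499 >1
  x=-5.126: |R|=1.01986 >1
Stable set (-5.0000, 0).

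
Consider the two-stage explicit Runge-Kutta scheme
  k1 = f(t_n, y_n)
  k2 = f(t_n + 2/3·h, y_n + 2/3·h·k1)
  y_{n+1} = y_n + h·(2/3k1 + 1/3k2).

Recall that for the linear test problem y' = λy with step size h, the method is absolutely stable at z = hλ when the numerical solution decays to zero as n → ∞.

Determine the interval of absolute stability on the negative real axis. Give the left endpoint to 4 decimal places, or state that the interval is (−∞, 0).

z∈(-4.5000,0).

With y'=λy (z=hλ):
  k1=λy_n ⇒ h·k1=z·y_n;  k2=λ(1+2/3z)y_n ⇒ h·k2=z(1+2/3z)y_n
  y_{n+1}/y_n = 1 + 2/3z + 1/3z(1+2/3z) = 1 + z + 2/9z²
  Hence R(z) = 1 + z + 2/9z².

Solve |R(x)|<1 on ℝ⁻.
x=-1.04: |R|=0.2004
R=1: x+2/9x²=0 ⇒ x=−9/2=-4.5000; min R=1−1/(4·2/9)=-0.1250>−1
Confirm numerically:
  x=-3.971: |R|=0.53319 <1
  x=-3.733: |R|=0.36373 <1
  x=-3.645: |R|=0.30745 <1
  x=-1.907: |R|=0.09886 <1
  x=-4.889: |R|=1.42263 >1
  x=-4.652: |R|=1.15713 >1
So |R|<1 on (-4.5000, 0).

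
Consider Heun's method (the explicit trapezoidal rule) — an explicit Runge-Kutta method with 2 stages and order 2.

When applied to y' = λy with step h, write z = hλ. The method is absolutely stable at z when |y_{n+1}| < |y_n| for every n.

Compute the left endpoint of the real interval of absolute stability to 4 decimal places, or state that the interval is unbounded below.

With y'=λy (z=hλ):
  order 2, 2-stage ⇒ R(z)=1+z+z^2/2
  (e.g. R(-0.4)=0.68000, |R|=0.68000)

Find x<0 with |R(x)|<1.
x=-0.4: |R|=0.6800
|R(-1.63)|=0.6985 |R(-1.39)|=0.5760 |R(-0.94)|=0.5018
Bisect:
  x_lo=-2.5967 |R|=1.7747  x_hi=-0.1461 |R|=0.8645
  mid=-1.37141 |R|=0.56897 →hi
  mid=-1.98405 |R|=0.98418 →hi
  mid=-2.29037 |R|=1.33253 →lo
  mid=-2.13721 |R|=1.14662 →lo
  mid=-2.06063 |R|=1.06247 →lo
  mid=-2.02234 |R|=1.02259 →lo
  mid=-2.00319 |R|=1.00320 →lo
  mid=-1.99362 |R|=0.99364 →hi
  mid=-1.99841 |R|=0.99841 →hi
  mid=-2.00080 |R|=1.00080 →lo
  ...
  [-2.00005,-1.99990] ⇒ x*=-2.0000
Interval (-2.0000, 0).

left endpoint -2.0000.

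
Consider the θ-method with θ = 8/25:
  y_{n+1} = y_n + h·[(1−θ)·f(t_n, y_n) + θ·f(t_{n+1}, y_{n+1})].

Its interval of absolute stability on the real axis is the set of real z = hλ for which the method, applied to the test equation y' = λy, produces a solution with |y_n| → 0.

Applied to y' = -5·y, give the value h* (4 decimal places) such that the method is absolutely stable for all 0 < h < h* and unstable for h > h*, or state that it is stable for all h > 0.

Test eqn y'=λy, z=hλ:
  y_{n+1} = y_n + z·[17/25·y_n + 8/25·y_{n+1}] ⇒ (1 − 8/25z)y_{n+1} = (1 + 17/25z)y_n
  R(z) = (1 + 17/25z)/(1 − 8/25z).

Solve |R(x)|<1 on ℝ⁻.
x=-1.63: |R|=0.0712
R=−1: 1+17/25x = −1+8/25x ⇒ -9/25x=2 ⇒ x=2/(-9/25)=-5.5556
Confirm numerically:
  x=-5.220: |R|=0.95476 <1
  x=-4.636: |R|=0.86671 <1
  x=-4.630: |R|=0.86573 <1
  x=-6.096: |R|=1.06594 >1
  x=-5.621: |R|=1.00842 >1
Interval (-5.5556, 0).

(-5.5556,0); λ=-5 ⇒ h* = (50/9)/5 = 1.1111.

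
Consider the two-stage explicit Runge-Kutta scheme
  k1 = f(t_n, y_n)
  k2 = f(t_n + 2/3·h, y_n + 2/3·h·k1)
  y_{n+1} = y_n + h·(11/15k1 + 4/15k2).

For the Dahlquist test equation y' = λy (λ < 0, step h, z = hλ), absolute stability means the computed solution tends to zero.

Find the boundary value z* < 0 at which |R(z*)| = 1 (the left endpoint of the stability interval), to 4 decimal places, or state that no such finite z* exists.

On y'=λy, z=hλ:
  k1=λy_n ⇒ h·k1=z·y_n;  k2=λ(1+2/3z)y_n ⇒ h·k2=z(1+2/3z)y_n
  y_{n+1}/y_n = 1 + 11/15z + 4/15z(1+2/3z) = 1 + z + 8/45z²
  ⇒ R(z) = 1 + z + 8/45z².

Solve |R(x)|<1 on ℝ⁻.
x=-1.52: |R|=0.1093
R=1: x+8/45x²=0 ⇒ x=−45/8=-5.6250; min R=1−1/(4·8/45)=-0.4062>−1
Confirm numerically:
  x=-5.364: |R|=0.75111 <1
  x=-5.354: |R|=0.74206 <1
  x=-4.938: |R|=0.39691 <1
  x=-2.676: |R|=0.40294 <1
  x=-6.217: |R|=1.65430 >1
  x=-5.786: |R|=1.16561 >1
Stable set (-5.6250, 0).

left endpoint -5.6250.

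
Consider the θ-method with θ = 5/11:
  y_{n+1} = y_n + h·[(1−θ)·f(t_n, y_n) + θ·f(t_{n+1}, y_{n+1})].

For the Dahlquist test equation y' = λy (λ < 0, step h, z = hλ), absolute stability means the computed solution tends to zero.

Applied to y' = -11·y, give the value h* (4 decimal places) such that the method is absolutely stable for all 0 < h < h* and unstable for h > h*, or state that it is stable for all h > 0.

(-22.0000,0); λ=-11 ⇒ h* = (22)/11 = 2.0000.

On y'=λy, z=hλ:
  y_{n+1} = y_n + z·[6/11·y_n + 5/11·y_{n+1}] ⇒ (1 − 5/11z)y_{n+1} = (1 + 6/11z)y_n
  R(z) = (1 + 6/11z)/(1 − 5/11z).

Solve |R(x)|<1 on ℝ⁻.
x=-1.2: |R|=0.2235
R=−1: 1+6/11x = −1+5/11x ⇒ -1/11x=2 ⇒ x=2/(-1/11)=-22.0000
Confirm numerically:
  x=-19.864: |R|=0.98064 <1
  x=-17.175: |R|=0.95019 <1
  x=-16.400: |R|=0.93978 <1
  x=-14.491: |R|=0.91002 <1
  x=-22.509: |R|=1.00412 >1
  x=-22.281: |R|=1.00230 >1
  x=-22.037: |R|=1.00031 >1
Interval (-22.0000, 0).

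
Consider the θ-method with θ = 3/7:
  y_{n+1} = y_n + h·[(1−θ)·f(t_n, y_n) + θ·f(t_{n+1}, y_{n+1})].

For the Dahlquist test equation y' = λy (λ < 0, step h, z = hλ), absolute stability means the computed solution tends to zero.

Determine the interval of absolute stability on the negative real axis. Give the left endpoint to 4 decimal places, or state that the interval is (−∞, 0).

On y'=λy, z=hλ:
  y_{n+1} = y_n + z·[4/7·y_n + 3/7·y_{n+1}] ⇒ (1 − 3/7z)y_{n+1} = (1 + 4/7z)y_n
  R(z) = (1 + 4/7z)/(1 − 3/7z).

Solve |R(x)|<1 on ℝ⁻.
x=-0.34: |R|=0.7032
R=−1: 1+4/7x = −1+3/7x ⇒ -1/7x=2 ⇒ x=2/(-1/7)=-14.0000
Confirm numerically:
  x=-13.601: |R|=0.99165 <1
  x=-11.208: |R|=0.93127 <1
  x=-7.945: |R|=0.80363 <1
  x=-14.511: |R|=1.01011 >1
  x=-14.239: |R|=1.00481 >1
Interval (-14.0000, 0).

z∈(-14.0000,0).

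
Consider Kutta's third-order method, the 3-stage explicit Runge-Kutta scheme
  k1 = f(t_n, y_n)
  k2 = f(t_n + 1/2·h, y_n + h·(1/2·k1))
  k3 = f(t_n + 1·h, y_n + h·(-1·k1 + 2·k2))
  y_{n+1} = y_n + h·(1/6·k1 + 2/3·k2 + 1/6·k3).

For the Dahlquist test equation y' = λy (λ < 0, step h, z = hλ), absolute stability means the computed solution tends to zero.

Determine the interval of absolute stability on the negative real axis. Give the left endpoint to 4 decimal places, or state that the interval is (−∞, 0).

With y'=λy (z=hλ):
  order 3, 3-stage ⇒ R(z)=1+z+z^2/2+z^3/6
  (e.g. R(-0.63)=0.52678, |R|=0.52678)

Need |R(x)|<1, x<0.
x=-0.63: |R|=0.5268
|R(-1.95)|=0.2846 |R(-1.37)|=0.1399 |R(-0.56)|=0.5675
Bisect:
  x_lo=-2.8592 |R|=1.6674  x_hi=-0.1388 |R|=0.8704
  mid=-1.49901 |R|=0.06312 →hi
  mid=-2.17912 |R|=0.52945 →hi
  mid=-2.51917 |R|=1.01059 →lo
  mid=-2.34914 |R|=0.75052 →hi
  mid=-2.43415 |R|=0.87537 →hi
  mid=-2.47666 |R|=0.94164 →hi
  mid=-2.49791 |R|=0.97578 →hi
  mid=-2.50854 |R|=0.99310 →hi
  ...
  [-2.51286,-2.51269] ⇒ x*=-2.5127
Interval (-2.5127, 0).

z∈(-2.5127,0).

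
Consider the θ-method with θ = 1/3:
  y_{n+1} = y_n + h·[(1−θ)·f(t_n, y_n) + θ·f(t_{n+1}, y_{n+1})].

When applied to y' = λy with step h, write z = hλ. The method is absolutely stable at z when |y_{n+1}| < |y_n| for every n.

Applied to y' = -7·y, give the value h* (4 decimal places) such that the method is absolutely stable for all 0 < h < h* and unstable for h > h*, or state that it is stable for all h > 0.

On y'=λy, z=hλ:
  y_{n+1} = y_n + z·[2/3·y_n + 1/3·y_{n+1}] ⇒ (1 − 1/3z)y_{n+1} = (1 + 2/3z)y_n
  so R(z) = (1 + 2/3z)/(1 − 1/3z).

Solve |R(x)|<1 on ℝ⁻.
x=-0.53: |R|=0.5496
R=−1: 1+2/3x = −1+1/3x ⇒ -1/3x=2 ⇒ x=2/(-1/3)=-6.0000
Confirm numerically:
  x=-5.978: |R|=0.99755 <1
  x=-5.580: |R|=0.95105 <1
  x=-4.993: |R|=0.87401 <1
  x=-4.155: |R|=0.74214 <1
  x=-6.594: |R|=1.06191 >1
  x=-6.450: |R|=1.04762 >1
Interval (-6.0000, 0).

(-6.0000,0); λ=-7 ⇒ h* = (6)/7 = 0.8571.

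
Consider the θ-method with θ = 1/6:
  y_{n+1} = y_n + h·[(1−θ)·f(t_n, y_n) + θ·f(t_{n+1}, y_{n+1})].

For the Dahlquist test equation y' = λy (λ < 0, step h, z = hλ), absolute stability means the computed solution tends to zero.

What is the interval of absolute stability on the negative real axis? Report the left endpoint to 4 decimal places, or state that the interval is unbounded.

Test eqn y'=λy, z=hλ:
  y_{n+1} = y_n + z·[5/6·y_n + 1/6·y_{n+1}] ⇒ (1 − 1/6z)y_{n+1} = (1 + 5/6z)y_n
  Hence R(z) = (1 + 5/6z)/(1 − 1/6z).

Need |R(x)|<1, x<0.
x=-0.33: |R|=0.6872
R=−1: 1+5/6x = −1+1/6x ⇒ -2/3x=2 ⇒ x=2/(-2/3)=-3.0000
Confirm numerically:
  x=-2.422: |R|=0.72548 <1
  x=-2.347: |R|=0.68707 <1
  x=-1.509: |R|=0.20575 <1
  x=-3.518: |R|=1.21769 >1
  x=-3.324: |R|=1.13900 >1
  x=-3.261: |R|=1.11273 >1
Interval (-3.0000, 0).

(-3.0000, 0).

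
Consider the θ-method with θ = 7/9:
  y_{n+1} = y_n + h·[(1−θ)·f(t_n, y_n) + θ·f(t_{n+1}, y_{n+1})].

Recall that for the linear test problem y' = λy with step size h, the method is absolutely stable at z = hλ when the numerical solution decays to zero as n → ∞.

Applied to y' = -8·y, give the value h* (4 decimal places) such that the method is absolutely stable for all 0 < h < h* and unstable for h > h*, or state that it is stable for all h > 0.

interval (−∞, 0). Any h>0 works for λ=-8.

Set f=λy, z=hλ:
  y_{n+1} = y_n + z·[2/9·y_n + 7/9·y_{n+1}] ⇒ (1 − 7/9z)y_{n+1} = (1 + 2/9z)y_n
  R(z) = (1 + 2/9z)/(1 − 7/9z).

Solve |R(x)|<1 on ℝ⁻.
x=-0.95: |R|=0.4537
x=-2: |R|=0.2174
x=-10: |R|=0.1392
x=-100: |R|=0.2694
θ=7/9≥1/2 ⇒ |1+2/9x|<|1−7/9x| ∀x<0 ⇒ interval (−∞,0).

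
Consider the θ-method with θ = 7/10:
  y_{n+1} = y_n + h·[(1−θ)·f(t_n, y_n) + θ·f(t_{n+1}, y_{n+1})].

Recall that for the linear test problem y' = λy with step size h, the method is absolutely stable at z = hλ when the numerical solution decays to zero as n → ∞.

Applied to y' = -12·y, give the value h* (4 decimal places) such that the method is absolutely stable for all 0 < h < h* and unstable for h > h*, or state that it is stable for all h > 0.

With y'=λy (z=hλ):
  y_{n+1} = y_n + z·[3/10·y_n + 7/10·y_{n+1}] ⇒ (1 − 7/10z)y_{n+1} = (1 + 3/10z)y_n
  so R(z) = (1 + 3/10z)/(1 − 7/10z).

Solve |R(x)|<1 on ℝ⁻.
x=-0.72: |R|=0.5213
x=-2: |R|=0.1667
x=-10: |R|=0.2500
x=-100: |R|=0.4085
θ=7/10≥1/2 ⇒ |1+3/10x|<|1−7/10x| ∀x<0 ⇒ interval (−∞,0).

unbounded; (−∞, 0). Any h>0 works for λ=-12.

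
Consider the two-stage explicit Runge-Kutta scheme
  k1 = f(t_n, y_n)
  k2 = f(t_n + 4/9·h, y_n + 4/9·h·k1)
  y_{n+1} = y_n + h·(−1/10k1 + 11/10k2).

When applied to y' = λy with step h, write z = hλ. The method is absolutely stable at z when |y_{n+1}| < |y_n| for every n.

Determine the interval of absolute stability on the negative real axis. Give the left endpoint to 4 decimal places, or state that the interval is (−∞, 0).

(-2.0455, 0).

With y'=λy (z=hλ):
  k1=λy_n ⇒ h·k1=z·y_n;  k2=λ(1+4/9z)y_n ⇒ h·k2=z(1+4/9z)y_n
  y_{n+1}/y_n = 1 − 1/10z + 11/10z(1+4/9z) = 1 + z + 22/45z²
  R(z) = 1 + z + 22/45z².

Find x<0 with |R(x)|<1.
x=-1.21: |R|=0.5058
R=1: x+22/45x²=0 ⇒ x=−45/22=-2.0455; min R=1−1/(4·22/45)=0.4886>−1
Confirm numerically:
  x=-1.836: |R|=0.81199 <1
  x=-1.228: |R|=0.50924 <1
  x=-1.211: |R|=0.50597 <1
  x=-2.493: |R|=1.54547 >1
  x=-2.479: |R|=1.52544 >1
  x=-2.355: |R|=1.35639 >1
So |R|<1 on (-2.0455, 0).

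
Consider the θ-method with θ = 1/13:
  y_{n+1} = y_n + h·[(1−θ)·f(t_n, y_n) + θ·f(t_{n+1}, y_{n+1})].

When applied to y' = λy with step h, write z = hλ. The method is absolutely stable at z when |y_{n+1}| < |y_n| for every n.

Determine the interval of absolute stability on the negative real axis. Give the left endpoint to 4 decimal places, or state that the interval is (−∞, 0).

(-2.3636, 0).

On y'=λy, z=hλ:
  y_{n+1} = y_n + z·[12/13·y_n + 1/13·y_{n+1}] ⇒ (1 − 1/13z)y_{n+1} = (1 + 12/13z)y_n
  so R(z) = (1 + 12/13z)/(1 − 1/13z).

Need |R(x)|<1, x<0.
x=-1.57: |R|=0.4008
R=−1: 1+12/13x = −1+1/13x ⇒ -11/13x=2 ⇒ x=2/(-11/13)=-2.3636
Confirm numerically:
  x=-1.930: |R|=0.68051 <1
  x=-1.819: |R|=0.59572 <1
  x=-0.979: |R|=0.08956 <1
  x=-2.877: |R|=1.35567 >1
  x=-2.868: |R|=1.34963 >1
Stable set (-2.3636, 0).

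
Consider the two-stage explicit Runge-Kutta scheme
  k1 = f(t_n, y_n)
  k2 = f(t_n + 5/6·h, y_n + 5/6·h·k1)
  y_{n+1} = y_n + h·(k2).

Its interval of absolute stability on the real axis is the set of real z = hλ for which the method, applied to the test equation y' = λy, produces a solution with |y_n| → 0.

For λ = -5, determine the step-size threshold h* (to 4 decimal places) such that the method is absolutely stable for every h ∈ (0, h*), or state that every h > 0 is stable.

(-1.2000,0); λ=-5 ⇒ h* = (6/5)/5 = 0.2400.

On y'=λy, z=hλ:
  k1=λy_n ⇒ h·k1=z·y_n;  k2=λ(1+5/6z)y_n ⇒ h·k2=z(1+5/6z)y_n
  y_{n+1}/y_n = 1 + z(1+5/6z) = 1 + z + 5/6z²
  ⇒ R(z) = 1 + z + 5/6z².

Boundary: |R(x)|=1, x<0.
x=-1.37: |R|=1.1941
R=1: x+5/6x²=0 ⇒ x=−6/5=-1.2000; min R=1−1/(4·5/6)=0.7000>−1
Confirm numerically:
  x=-0.738: |R|=0.71587 <1
  x=-0.734: |R|=0.71496 <1
  x=-0.705: |R|=0.70919 <1
  x=-1.502: |R|=1.37800 >1
  x=-1.389: |R|=1.21877 >1
  x=-1.280: |R|=1.08533 >1
Interval (-1.2000, 0).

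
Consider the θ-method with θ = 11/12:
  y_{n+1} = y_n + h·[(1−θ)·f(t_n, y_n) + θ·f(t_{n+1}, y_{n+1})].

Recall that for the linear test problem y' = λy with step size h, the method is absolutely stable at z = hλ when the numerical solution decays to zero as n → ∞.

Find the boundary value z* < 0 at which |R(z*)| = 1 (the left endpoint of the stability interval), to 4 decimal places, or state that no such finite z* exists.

With y'=λy (z=hλ):
  y_{n+1} = y_n + z·[1/12·y_n + 11/12·y_{n+1}] ⇒ (1 − 11/12z)y_{n+1} = (1 + 1/12z)y_n
  ⇒ R(z) = (1 + 1/12z)/(1 − 11/12z).

Boundary: |R(x)|=1, x<0.
x=-0.67: |R|=0.5849
x=-2: |R|=0.2941
x=-10: |R|=0.0164
x=-100: |R|=0.0791
θ=11/12≥1/2 ⇒ |1+1/12x|<|1−11/12x| ∀x<0 ⇒ stable on all of ℝ⁻.

unbounded; (−∞, 0).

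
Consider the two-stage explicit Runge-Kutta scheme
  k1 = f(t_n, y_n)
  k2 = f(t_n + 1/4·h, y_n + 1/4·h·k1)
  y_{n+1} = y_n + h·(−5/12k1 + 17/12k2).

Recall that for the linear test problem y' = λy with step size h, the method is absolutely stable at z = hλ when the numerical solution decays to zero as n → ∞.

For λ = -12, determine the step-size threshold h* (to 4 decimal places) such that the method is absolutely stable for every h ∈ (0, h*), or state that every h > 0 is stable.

Set f=λy, z=hλ:
  k1=λy_n ⇒ h·k1=z·y_n;  k2=λ(1+1/4z)y_n ⇒ h·k2=z(1+1/4z)y_n
  y_{n+1}/y_n = 1 − 5/12z + 17/12z(1+1/4z) = 1 + z + 17/48z²
  so R(z) = 1 + z + 17/48z².

Find x<0 with |R(x)|<1.
x=-1.24: |R|=0.3046
R=1: x+17/48x²=0 ⇒ x=−48/17=-2.8235; min R=1−1/(4·17/48)=0.2941>−1
Confirm numerically:
  x=-1.763: |R|=0.33781 <1
  x=-1.535: |R|=0.29950 <1
  x=-1.194: |R|=0.31091 <1
  x=-3.287: |R|=1.53955 >1
  x=-3.169: |R|=1.38774 >1
  x=-2.858: |R|=1.03489 >1
So |R|<1 on (-2.8235, 0).

(-2.8235,0); λ=-12 ⇒ h* = (48/17)/12 = 0.2353.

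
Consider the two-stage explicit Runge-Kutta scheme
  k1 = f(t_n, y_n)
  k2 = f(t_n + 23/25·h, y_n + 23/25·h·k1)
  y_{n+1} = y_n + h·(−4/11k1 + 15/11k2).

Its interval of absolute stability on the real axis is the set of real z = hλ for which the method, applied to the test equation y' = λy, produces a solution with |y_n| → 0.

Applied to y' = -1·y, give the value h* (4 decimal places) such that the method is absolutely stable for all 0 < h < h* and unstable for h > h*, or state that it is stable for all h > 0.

(-0.7971,0); λ=-1 ⇒ h* = (55/69)/1 = 0.7971.

Test eqn y'=λy, z=hλ:
  k1=λy_n ⇒ h·k1=z·y_n;  k2=λ(1+23/25z)y_n ⇒ h·k2=z(1+23/25z)y_n
  y_{n+1}/y_n = 1 − 4/11z + 15/11z(1+23/25z) = 1 + z + 69/55z²
  ⇒ R(z) = 1 + z + 69/55z².

Find x<0 with |R(x)|<1.
x=-1.51: |R|=2.3505
R=1: x+69/55x²=0 ⇒ x=−55/69=-0.7971; min R=1−1/(4·69/55)=0.8007>−1
Confirm numerically:
  x=-0.539: |R|=0.82547 <1
  x=-0.521: |R|=0.81954 <1
  x=-0.462: |R|=0.80578 <1
  x=-1.155: |R|=1.51860 >1
  x=-0.904: |R|=1.12123 >1
So |R|<1 on (-0.7971, 0).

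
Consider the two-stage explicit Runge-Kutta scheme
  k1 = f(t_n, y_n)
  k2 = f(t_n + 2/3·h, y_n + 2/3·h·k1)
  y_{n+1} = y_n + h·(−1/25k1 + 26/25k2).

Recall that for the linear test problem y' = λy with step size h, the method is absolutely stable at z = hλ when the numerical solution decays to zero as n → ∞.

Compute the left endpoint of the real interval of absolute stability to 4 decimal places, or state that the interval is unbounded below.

z* = -1.4423.

On y'=λy, z=hλ:
  k1=λy_n ⇒ h·k1=z·y_n;  k2=λ(1+2/3z)y_n ⇒ h·k2=z(1+2/3z)y_n
  y_{n+1}/y_n = 1 − 1/25z + 26/25z(1+2/3z) = 1 + z + 52/75z²
  ⇒ R(z) = 1 + z + 52/75z².

Find x<0 with |R(x)|<1.
x=-1.23: |R|=0.8189
R=1: x+52/75x²=0 ⇒ x=−75/52=-1.4423; min R=1−1/(4·52/75)=0.6394>−1
Confirm numerically:
  x=-1.319: |R|=0.88723 <1
  x=-1.312: |R|=0.88147 <1
  x=-0.761: |R|=0.64052 <1
  x=-0.760: |R|=0.64047 <1
  x=-1.718: |R|=1.32839 >1
  x=-1.471: |R|=1.02926 >1
Interval (-1.4423, 0).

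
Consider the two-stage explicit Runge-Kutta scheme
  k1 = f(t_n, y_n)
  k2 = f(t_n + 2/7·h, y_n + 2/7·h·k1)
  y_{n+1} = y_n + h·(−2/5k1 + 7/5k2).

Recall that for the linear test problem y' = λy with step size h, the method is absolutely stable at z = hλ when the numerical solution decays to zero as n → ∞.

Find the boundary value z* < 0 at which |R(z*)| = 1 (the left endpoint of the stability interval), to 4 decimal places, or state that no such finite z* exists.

Test eqn y'=λy, z=hλ:
  k1=λy_n ⇒ h·k1=z·y_n;  k2=λ(1+2/7z)y_n ⇒ h·k2=z(1+2/7z)y_n
  y_{n+1}/y_n = 1 − 2/5z + 7/5z(1+2/7z) = 1 + z + 2/5z²
  ⇒ R(z) = 1 + z + 2/5z².

Find x<0 with |R(x)|<1.
x=-1.77: |R|=0.4832
R=1: x+2/5x²=0 ⇒ x=−5/2=-2.5000; min R=1−1/(4·2/5)=0.3750>−1
Confirm numerically:
  x=-1.563: |R|=0.41419 <1
  x=-1.353: |R|=0.37924 <1
  x=-1.153: |R|=0.37876 <1
  x=-1.052: |R|=0.39068 <1
  x=-2.947: |R|=1.52692 >1
  x=-2.756: |R|=1.28221 >1
  x=-2.566: |R|=1.06774 >1
Stable set (-2.5000, 0).

left endpoint -2.5000.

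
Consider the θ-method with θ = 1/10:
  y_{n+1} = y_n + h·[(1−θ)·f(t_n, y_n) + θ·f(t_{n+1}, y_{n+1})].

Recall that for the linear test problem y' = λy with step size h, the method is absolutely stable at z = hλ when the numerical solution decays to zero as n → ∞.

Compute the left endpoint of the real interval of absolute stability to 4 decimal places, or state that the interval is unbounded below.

left endpoint -2.5000.

Test eqn y'=λy, z=hλ:
  y_{n+1} = y_n + z·[9/10·y_n + 1/10·y_{n+1}] ⇒ (1 − 1/10z)y_{n+1} = (1 + 9/10z)y_n
  ⇒ R(z) = (1 + 9/10z)/(1 − 1/10z).

Find x<0 with |R(x)|<1.
x=-1.37: |R|=0.2049
R=−1: 1+9/10x = −1+1/10x ⇒ -4/5x=2 ⇒ x=2/(-4/5)=-2.5000
Confirm numerically:
  x=-2.420: |R|=0.94847 <1
  x=-1.964: |R|=0.64159 <1
  x=-1.906: |R|=0.60087 <1
  x=-2.682: |R|=1.11481 >1
  x=-2.540: |R|=1.02552 >1
  x=-2.526: |R|=1.01661 >1
So |R|<1 on (-2.5000, 0).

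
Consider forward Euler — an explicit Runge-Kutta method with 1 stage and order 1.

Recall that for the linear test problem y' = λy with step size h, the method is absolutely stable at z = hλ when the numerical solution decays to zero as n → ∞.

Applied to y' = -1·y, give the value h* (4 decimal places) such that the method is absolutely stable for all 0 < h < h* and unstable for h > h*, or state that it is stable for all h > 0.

On y'=λy, z=hλ:
  order 1, 1-stage ⇒ R(z)=1+z
  (e.g. R(-0.53)=0.47000, |R|=0.47000)

Need |R(x)|<1, x<0.
x=-0.53: |R|=0.4700
|R(-1.34)|=0.3400 |R(-1.15)|=0.1500 |R(-0.65)|=0.3500
Bisect:
  x_lo=-2.7217 |R|=1.7217  x_hi=-0.2056 |R|=0.7944
  mid=-1.46364 |R|=0.46364 →hi
  mid=-2.09268 |R|=1.09268 →lo
  mid=-1.77816 |R|=0.77816 →hi
  mid=-1.93542 |R|=0.93542 →hi
  mid=-2.01405 |R|=1.01405 →lo
  mid=-1.97473 |R|=0.97473 →hi
  mid=-1.99439 |R|=0.99439 →hi
  ...
  [-2.00007,-1.99992] ⇒ x*=-2.0000
Stable set (-2.0000, 0).

(-2.0000,0); λ=-1 ⇒ h* = 2.0000.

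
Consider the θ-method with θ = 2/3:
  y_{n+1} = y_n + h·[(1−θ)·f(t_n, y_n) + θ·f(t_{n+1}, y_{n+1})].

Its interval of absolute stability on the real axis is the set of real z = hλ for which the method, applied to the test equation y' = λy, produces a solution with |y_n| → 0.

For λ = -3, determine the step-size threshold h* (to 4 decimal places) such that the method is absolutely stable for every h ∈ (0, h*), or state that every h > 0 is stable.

interval (−∞, 0). Any h>0 works for λ=-3.

Test eqn y'=λy, z=hλ:
  y_{n+1} = y_n + z·[1/3·y_n + 2/3·y_{n+1}] ⇒ (1 − 2/3z)y_{n+1} = (1 + 1/3z)y_n
  Hence R(z) = (1 + 1/3z)/(1 − 2/3z).

Find x<0 with |R(x)|<1.
x=-1.29: |R|=0.3065
x=-2: |R|=0.1429
x=-10: |R|=0.3043
x=-100: |R|=0.4778
θ=2/3≥1/2 ⇒ |1+1/3x|<|1−2/3x| ∀x<0 ⇒ stable on all of ℝ⁻.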